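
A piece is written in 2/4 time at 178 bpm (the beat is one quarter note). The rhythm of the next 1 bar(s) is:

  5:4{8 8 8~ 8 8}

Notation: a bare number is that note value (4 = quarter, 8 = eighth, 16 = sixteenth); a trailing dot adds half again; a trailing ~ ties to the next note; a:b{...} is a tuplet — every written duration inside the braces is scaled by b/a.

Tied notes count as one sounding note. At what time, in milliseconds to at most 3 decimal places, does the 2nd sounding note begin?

note 2 onset = 2/5b = 134.831ms

1. 0.0ms @ 0 + 134.831ms (2/5)
2. 134.831ms @ 2/5 + 134.831ms (2/5)
3. 269.663ms @ 4/5 + 269.663ms (4/5)
4. 539.326ms @ 8/5 + 134.831ms (2/5)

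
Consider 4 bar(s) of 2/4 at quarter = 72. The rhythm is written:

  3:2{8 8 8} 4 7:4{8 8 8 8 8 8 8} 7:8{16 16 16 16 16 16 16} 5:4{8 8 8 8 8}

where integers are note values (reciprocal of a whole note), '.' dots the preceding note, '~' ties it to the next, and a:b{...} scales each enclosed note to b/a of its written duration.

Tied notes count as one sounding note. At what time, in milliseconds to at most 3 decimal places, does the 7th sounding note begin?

1. 0.0ms @ 0 + 277.778ms (1/3)
2. 277.778ms @ 1/3 + 277.778ms (1/3)
3. 555.556ms @ 2/3 + 277.778ms (1/3)
4. 833.333ms @ 1 + 833.333ms (1)
5. 1666.667ms @ 2 + 238.095ms (2/7)
6. 1904.762ms @ 16/7 + 238.095ms (2/7)
7. 2142.857ms @ 18/7 + 238.095ms (2/7)
8. 2380.952ms @ 20/7 + 238.095ms (2/7)
9. 2619.048ms @ 22/7 + 238.095ms (2/7)
10. 2857.143ms @ 24/7 + 238.095ms (2/7)
11. 3095.238ms @ 26/7 + 238.095ms (2/7)
12. 3333.333ms @ 4 + 238.095ms (2/7)
13. 3571.429ms @ 30/7 + 238.095ms (2/7)
14. 3809.524ms @ 32/7 + 238.095ms (2/7)
15. 4047.619ms @ 34/7 + 238.095ms (2/7)
16. 4285.714ms @ 36/7 + 238.095ms (2/7)
17. 4523.81ms @ 38/7 + 238.095ms (2/7)
18. 4761.905ms @ 40/7 + 238.095ms (2/7)
19. 5000.0ms @ 6 + 333.333ms (2/5)
20. 5333.333ms @ 32/5 + 333.333ms (2/5)
21. 5666.667ms @ 34/5 + 333.333ms (2/5)
22. 6000.0ms @ 36/5 + 333.333ms (2/5)
23. 6333.333ms @ 38/5 + 333.333ms (2/5)

note 7 onset = 18/7b = 2142.857ms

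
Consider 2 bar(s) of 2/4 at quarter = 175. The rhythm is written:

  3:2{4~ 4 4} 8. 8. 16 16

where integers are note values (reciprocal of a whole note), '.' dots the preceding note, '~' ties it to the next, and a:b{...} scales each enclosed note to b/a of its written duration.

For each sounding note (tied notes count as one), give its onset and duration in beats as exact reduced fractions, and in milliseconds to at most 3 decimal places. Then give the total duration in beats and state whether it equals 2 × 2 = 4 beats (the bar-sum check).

1) 0.0ms=0b +457.143ms=4/3b
2) 457.143ms=4/3b +228.571ms=2/3b
3) 685.714ms=2b +257.143ms=3/4b
4) 942.857ms=11/4b +257.143ms=3/4b
5) 1200.0ms=7/2b +85.714ms=1/4b
6) 1285.714ms=15/4b +85.714ms=1/4b
Σ=4b of 4 (175bpm 2/4) — PASS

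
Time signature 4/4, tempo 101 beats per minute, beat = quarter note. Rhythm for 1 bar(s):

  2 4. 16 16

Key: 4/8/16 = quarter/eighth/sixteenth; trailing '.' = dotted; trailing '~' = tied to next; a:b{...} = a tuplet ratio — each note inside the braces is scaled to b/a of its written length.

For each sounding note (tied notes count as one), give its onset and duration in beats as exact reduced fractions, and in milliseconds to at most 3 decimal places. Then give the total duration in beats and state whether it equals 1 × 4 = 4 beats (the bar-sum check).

1) 0.0ms=0b +1188.119ms=2b
2) 1188.119ms=2b +891.089ms=3/2b
3) 2079.208ms=7/2b +148.515ms=1/4b
4) 2227.723ms=15/4b +148.515ms=1/4b
Σ=4b of 4 (101bpm 4/4) — PASS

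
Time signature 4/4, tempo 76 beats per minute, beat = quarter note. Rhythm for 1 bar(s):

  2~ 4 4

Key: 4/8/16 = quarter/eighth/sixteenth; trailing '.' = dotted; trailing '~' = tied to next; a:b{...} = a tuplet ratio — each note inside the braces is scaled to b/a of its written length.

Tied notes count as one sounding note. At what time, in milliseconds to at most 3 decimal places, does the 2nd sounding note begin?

note 2 onset = 3b = 2368.421ms

1. 0.0ms @ 0 + 2368.421ms (3)
2. 2368.421ms @ 3 + 789.474ms (1)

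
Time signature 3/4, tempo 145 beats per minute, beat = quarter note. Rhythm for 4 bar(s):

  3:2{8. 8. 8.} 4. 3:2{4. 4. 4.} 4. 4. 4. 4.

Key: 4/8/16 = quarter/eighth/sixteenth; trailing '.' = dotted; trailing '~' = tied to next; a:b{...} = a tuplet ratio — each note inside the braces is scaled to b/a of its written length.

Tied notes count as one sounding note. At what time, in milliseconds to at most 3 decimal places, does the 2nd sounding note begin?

1. 0.0ms @ 0 + 206.897ms (1/2)
2. 206.897ms @ 1/2 + 206.897ms (1/2)
3. 413.793ms @ 1 + 206.897ms (1/2)
4. 620.69ms @ 3/2 + 620.69ms (3/2)
5. 1241.379ms @ 3 + 413.793ms (1)
6. 1655.172ms @ 4 + 413.793ms (1)
7. 2068.966ms @ 5 + 413.793ms (1)
8. 2482.759ms @ 6 + 620.69ms (3/2)
9. 3103.448ms @ 15/2 + 620.69ms (3/2)
10. 3724.138ms @ 9 + 620.69ms (3/2)
11. 4344.828ms @ 21/2 + 620.69ms (3/2)

note 2 onset = 1/2b = 206.897ms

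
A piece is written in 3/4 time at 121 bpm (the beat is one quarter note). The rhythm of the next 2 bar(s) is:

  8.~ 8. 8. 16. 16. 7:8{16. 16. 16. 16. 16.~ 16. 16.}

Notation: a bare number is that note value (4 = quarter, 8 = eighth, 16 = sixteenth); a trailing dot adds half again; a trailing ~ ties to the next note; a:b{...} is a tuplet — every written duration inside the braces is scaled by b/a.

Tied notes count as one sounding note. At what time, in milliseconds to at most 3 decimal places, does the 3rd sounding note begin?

1. 0.0ms @ 0 + 743.802ms (3/2)
2. 743.802ms @ 3/2 + 371.901ms (3/4)
3. 1115.702ms @ 9/4 + 185.95ms (3/8)
4. 1301.653ms @ 21/8 + 185.95ms (3/8)
5. 1487.603ms @ 3 + 212.515ms (3/7)
6. 1700.118ms @ 24/7 + 212.515ms (3/7)
7. 1912.633ms @ 27/7 + 212.515ms (3/7)
8. 2125.148ms @ 30/7 + 212.515ms (3/7)
9. 2337.662ms @ 33/7 + 425.03ms (6/7)
10. 2762.692ms @ 39/7 + 212.515ms (3/7)

note 3 onset = 9/4b = 1115.702ms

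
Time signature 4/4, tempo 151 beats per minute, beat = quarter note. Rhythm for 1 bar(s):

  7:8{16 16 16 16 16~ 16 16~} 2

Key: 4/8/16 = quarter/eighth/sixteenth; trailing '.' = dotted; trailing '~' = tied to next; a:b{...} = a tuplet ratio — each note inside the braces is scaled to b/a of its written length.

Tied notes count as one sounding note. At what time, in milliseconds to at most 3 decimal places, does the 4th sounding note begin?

1. 0.0ms @ 0 + 113.529ms (2/7)
2. 113.529ms @ 2/7 + 113.529ms (2/7)
3. 227.058ms @ 4/7 + 113.529ms (2/7)
4. 340.587ms @ 6/7 + 113.529ms (2/7)
5. 454.115ms @ 8/7 + 227.058ms (4/7)
6. 681.173ms @ 12/7 + 908.231ms (16/7)

note 4 onset = 6/7b = 340.587ms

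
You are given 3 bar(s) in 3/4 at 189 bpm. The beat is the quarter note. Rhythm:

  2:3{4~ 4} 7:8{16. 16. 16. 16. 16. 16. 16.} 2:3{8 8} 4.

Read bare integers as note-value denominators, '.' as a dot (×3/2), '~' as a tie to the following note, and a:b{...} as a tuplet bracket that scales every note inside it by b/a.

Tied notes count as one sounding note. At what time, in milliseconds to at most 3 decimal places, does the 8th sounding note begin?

note 8 onset = 39/7b = 1768.707ms

1. 0.0ms @ 0 + 952.381ms (3)
2. 952.381ms @ 3 + 136.054ms (3/7)
3. 1088.435ms @ 24/7 + 136.054ms (3/7)
4. 1224.49ms @ 27/7 + 136.054ms (3/7)
5. 1360.544ms @ 30/7 + 136.054ms (3/7)
6. 1496.599ms @ 33/7 + 136.054ms (3/7)
7. 1632.653ms @ 36/7 + 136.054ms (3/7)
8. 1768.707ms @ 39/7 + 136.054ms (3/7)
9. 1904.762ms @ 6 + 238.095ms (3/4)
10. 2142.857ms @ 27/4 + 238.095ms (3/4)
11. 2380.952ms @ 15/2 + 476.19ms (3/2)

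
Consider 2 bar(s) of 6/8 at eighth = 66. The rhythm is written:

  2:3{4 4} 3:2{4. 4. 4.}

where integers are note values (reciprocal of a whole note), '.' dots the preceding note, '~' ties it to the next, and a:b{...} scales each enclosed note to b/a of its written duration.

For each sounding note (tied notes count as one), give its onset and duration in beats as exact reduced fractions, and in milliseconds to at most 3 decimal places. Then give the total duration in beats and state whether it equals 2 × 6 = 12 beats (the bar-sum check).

1) 0.0ms=0b +2727.273ms=3b
2) 2727.273ms=3b +2727.273ms=3b
3) 5454.545ms=6b +1818.182ms=2b
4) 7272.727ms=8b +1818.182ms=2b
5) 9090.909ms=10b +1818.182ms=2b
Σ=12b of 12 (66bpm 6/8) — PASS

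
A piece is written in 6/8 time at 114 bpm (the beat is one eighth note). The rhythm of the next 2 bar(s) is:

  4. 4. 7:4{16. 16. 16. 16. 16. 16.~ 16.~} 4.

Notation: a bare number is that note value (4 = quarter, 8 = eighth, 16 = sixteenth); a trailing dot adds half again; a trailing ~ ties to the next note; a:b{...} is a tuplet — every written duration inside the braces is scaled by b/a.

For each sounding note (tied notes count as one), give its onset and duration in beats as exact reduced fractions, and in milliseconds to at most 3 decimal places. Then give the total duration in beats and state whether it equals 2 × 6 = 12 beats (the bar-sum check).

1) 0.0ms=0b +1578.947ms=3b
2) 1578.947ms=3b +1578.947ms=3b
3) 3157.895ms=6b +225.564ms=3/7b
4) 3383.459ms=45/7b +225.564ms=3/7b
5) 3609.023ms=48/7b +225.564ms=3/7b
6) 3834.586ms=51/7b +225.564ms=3/7b
7) 4060.15ms=54/7b +225.564ms=3/7b
8) 4285.714ms=57/7b +2030.075ms=27/7b
Σ=12b of 12 (114bpm 6/8) — PASS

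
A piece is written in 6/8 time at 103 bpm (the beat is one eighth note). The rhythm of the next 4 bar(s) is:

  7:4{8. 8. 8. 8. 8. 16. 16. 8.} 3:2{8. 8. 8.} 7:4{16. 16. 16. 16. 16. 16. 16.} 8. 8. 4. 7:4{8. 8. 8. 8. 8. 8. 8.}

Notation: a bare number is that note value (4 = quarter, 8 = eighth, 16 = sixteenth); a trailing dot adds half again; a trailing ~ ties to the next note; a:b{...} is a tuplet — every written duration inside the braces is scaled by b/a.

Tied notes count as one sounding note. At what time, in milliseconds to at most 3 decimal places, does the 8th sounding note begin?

1. 0.0ms @ 0 + 499.307ms (6/7)
2. 499.307ms @ 6/7 + 499.307ms (6/7)
3. 998.613ms @ 12/7 + 499.307ms (6/7)
4. 1497.92ms @ 18/7 + 499.307ms (6/7)
5. 1997.226ms @ 24/7 + 499.307ms (6/7)
6. 2496.533ms @ 30/7 + 249.653ms (3/7)
7. 2746.186ms @ 33/7 + 249.653ms (3/7)
8. 2995.839ms @ 36/7 + 499.307ms (6/7)
9. 3495.146ms @ 6 + 582.524ms (1)
10. 4077.67ms @ 7 + 582.524ms (1)
11. 4660.194ms @ 8 + 582.524ms (1)
12. 5242.718ms @ 9 + 249.653ms (3/7)
13. 5492.372ms @ 66/7 + 249.653ms (3/7)
14. 5742.025ms @ 69/7 + 249.653ms (3/7)
15. 5991.678ms @ 72/7 + 249.653ms (3/7)
16. 6241.331ms @ 75/7 + 249.653ms (3/7)
17. 6490.985ms @ 78/7 + 249.653ms (3/7)
18. 6740.638ms @ 81/7 + 249.653ms (3/7)
19. 6990.291ms @ 12 + 873.786ms (3/2)
20. 7864.078ms @ 27/2 + 873.786ms (3/2)
21. 8737.864ms @ 15 + 1747.573ms (3)
22. 10485.437ms @ 18 + 499.307ms (6/7)
23. 10984.743ms @ 132/7 + 499.307ms (6/7)
24. 11484.05ms @ 138/7 + 499.307ms (6/7)
25. 11983.356ms @ 144/7 + 499.307ms (6/7)
26. 12482.663ms @ 150/7 + 499.307ms (6/7)
27. 12981.969ms @ 156/7 + 499.307ms (6/7)
28. 13481.276ms @ 162/7 + 499.307ms (6/7)

note 8 onset = 36/7b = 2995.839ms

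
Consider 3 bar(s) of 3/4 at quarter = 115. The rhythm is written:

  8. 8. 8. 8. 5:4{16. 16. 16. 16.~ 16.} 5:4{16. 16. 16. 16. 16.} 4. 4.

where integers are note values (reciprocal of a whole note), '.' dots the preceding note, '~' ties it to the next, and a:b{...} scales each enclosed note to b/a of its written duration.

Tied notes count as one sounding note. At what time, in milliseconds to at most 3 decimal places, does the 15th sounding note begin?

note 15 onset = 15/2b = 3913.043ms

1. 0.0ms @ 0 + 391.304ms (3/4)
2. 391.304ms @ 3/4 + 391.304ms (3/4)
3. 782.609ms @ 3/2 + 391.304ms (3/4)
4. 1173.913ms @ 9/4 + 391.304ms (3/4)
5. 1565.217ms @ 3 + 156.522ms (3/10)
6. 1721.739ms @ 33/10 + 156.522ms (3/10)
7. 1878.261ms @ 18/5 + 156.522ms (3/10)
8. 2034.783ms @ 39/10 + 313.043ms (3/5)
9. 2347.826ms @ 9/2 + 156.522ms (3/10)
10. 2504.348ms @ 24/5 + 156.522ms (3/10)
11. 2660.87ms @ 51/10 + 156.522ms (3/10)
12. 2817.391ms @ 27/5 + 156.522ms (3/10)
13. 2973.913ms @ 57/10 + 156.522ms (3/10)
14. 3130.435ms @ 6 + 782.609ms (3/2)
15. 3913.043ms @ 15/2 + 782.609ms (3/2)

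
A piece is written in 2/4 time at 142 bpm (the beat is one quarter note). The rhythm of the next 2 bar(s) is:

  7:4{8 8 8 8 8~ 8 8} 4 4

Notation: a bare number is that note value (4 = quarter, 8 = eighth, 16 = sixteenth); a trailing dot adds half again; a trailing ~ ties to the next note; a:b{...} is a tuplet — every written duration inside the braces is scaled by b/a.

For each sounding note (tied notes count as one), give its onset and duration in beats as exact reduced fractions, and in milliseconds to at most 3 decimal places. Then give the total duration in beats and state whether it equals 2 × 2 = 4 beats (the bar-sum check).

1) 0.0ms=0b +120.724ms=2/7b
2) 120.724ms=2/7b +120.724ms=2/7b
3) 241.449ms=4/7b +120.724ms=2/7b
4) 362.173ms=6/7b +120.724ms=2/7b
5) 482.897ms=8/7b +241.449ms=4/7b
6) 724.346ms=12/7b +120.724ms=2/7b
7) 845.07ms=2b +422.535ms=1b
8) 1267.606ms=3b +422.535ms=1b
Σ=4b of 4 (142bpm 2/4) — PASS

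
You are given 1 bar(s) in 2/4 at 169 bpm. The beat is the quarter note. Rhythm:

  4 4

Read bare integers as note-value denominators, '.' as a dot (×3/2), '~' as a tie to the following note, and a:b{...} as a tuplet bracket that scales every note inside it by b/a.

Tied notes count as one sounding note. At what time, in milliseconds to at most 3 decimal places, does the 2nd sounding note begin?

note 2 onset = 1b = 355.03ms

1. 0.0ms @ 0 + 355.03ms (1)
2. 355.03ms @ 1 + 355.03ms (1)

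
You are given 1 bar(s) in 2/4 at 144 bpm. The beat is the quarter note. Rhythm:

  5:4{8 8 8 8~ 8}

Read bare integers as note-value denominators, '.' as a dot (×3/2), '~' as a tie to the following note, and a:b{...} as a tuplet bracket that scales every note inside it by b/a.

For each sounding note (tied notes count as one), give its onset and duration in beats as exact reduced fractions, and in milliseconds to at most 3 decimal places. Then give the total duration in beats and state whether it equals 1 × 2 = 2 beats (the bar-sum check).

1) 0.0ms=0b +166.667ms=2/5b
2) 166.667ms=2/5b +166.667ms=2/5b
3) 333.333ms=4/5b +166.667ms=2/5b
4) 500.0ms=6/5b +333.333ms=4/5b
Σ=2b of 2 (144bpm 2/4) — PASS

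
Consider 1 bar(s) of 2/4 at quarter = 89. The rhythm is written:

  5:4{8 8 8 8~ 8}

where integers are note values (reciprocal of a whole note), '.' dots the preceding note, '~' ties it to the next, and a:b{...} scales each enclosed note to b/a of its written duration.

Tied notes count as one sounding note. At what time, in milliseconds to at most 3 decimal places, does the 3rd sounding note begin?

1. 0.0ms @ 0 + 269.663ms (2/5)
2. 269.663ms @ 2/5 + 269.663ms (2/5)
3. 539.326ms @ 4/5 + 269.663ms (2/5)
4. 808.989ms @ 6/5 + 539.326ms (4/5)

note 3 onset = 4/5b = 539.326ms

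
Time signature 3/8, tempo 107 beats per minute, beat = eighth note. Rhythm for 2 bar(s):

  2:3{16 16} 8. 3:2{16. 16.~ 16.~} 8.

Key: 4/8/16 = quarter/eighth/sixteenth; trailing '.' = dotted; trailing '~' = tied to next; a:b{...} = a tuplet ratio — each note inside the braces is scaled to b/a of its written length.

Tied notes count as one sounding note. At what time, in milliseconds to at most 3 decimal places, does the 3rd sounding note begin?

note 3 onset = 3/2b = 841.121ms

1. 0.0ms @ 0 + 420.561ms (3/4)
2. 420.561ms @ 3/4 + 420.561ms (3/4)
3. 841.121ms @ 3/2 + 841.121ms (3/2)
4. 1682.243ms @ 3 + 280.374ms (1/2)
5. 1962.617ms @ 7/2 + 1401.869ms (5/2)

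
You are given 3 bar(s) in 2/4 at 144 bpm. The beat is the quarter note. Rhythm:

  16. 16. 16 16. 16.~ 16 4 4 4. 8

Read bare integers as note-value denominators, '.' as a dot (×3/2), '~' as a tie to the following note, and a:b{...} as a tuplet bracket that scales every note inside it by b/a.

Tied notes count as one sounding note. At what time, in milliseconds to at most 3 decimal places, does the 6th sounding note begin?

note 6 onset = 2b = 833.333ms

1. 0.0ms @ 0 + 156.25ms (3/8)
2. 156.25ms @ 3/8 + 156.25ms (3/8)
3. 312.5ms @ 3/4 + 104.167ms (1/4)
4. 416.667ms @ 1 + 156.25ms (3/8)
5. 572.917ms @ 11/8 + 260.417ms (5/8)
6. 833.333ms @ 2 + 416.667ms (1)
7. 1250.0ms @ 3 + 416.667ms (1)
8. 1666.667ms @ 4 + 625.0ms (3/2)
9. 2291.667ms @ 11/2 + 208.333ms (1/2)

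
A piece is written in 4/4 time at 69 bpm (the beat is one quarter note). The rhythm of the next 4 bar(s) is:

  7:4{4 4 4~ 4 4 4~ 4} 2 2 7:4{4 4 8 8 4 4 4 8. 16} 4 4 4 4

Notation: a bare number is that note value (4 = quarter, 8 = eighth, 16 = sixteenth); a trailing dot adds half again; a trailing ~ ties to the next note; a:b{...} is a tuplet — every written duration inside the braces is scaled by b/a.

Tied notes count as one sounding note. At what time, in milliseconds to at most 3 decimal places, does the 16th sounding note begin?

1. 0.0ms @ 0 + 496.894ms (4/7)
2. 496.894ms @ 4/7 + 496.894ms (4/7)
3. 993.789ms @ 8/7 + 993.789ms (8/7)
4. 1987.578ms @ 16/7 + 496.894ms (4/7)
5. 2484.472ms @ 20/7 + 993.789ms (8/7)
6. 3478.261ms @ 4 + 1739.13ms (2)
7. 5217.391ms @ 6 + 1739.13ms (2)
8. 6956.522ms @ 8 + 496.894ms (4/7)
9. 7453.416ms @ 60/7 + 496.894ms (4/7)
10. 7950.311ms @ 64/7 + 248.447ms (2/7)
11. 8198.758ms @ 66/7 + 248.447ms (2/7)
12. 8447.205ms @ 68/7 + 496.894ms (4/7)
13. 8944.099ms @ 72/7 + 496.894ms (4/7)
14. 9440.994ms @ 76/7 + 496.894ms (4/7)
15. 9937.888ms @ 80/7 + 372.671ms (3/7)
16. 10310.559ms @ 83/7 + 124.224ms (1/7)
17. 10434.783ms @ 12 + 869.565ms (1)
18. 11304.348ms @ 13 + 869.565ms (1)
19. 12173.913ms @ 14 + 869.565ms (1)
20. 13043.478ms @ 15 + 869.565ms (1)

note 16 onset = 83/7b = 10310.559ms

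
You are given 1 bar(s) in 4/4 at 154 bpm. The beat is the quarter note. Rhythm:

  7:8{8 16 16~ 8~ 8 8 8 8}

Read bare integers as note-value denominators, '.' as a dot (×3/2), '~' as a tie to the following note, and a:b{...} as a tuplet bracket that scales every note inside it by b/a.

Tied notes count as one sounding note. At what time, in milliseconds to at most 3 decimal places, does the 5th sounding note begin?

1. 0.0ms @ 0 + 222.635ms (4/7)
2. 222.635ms @ 4/7 + 111.317ms (2/7)
3. 333.952ms @ 6/7 + 556.586ms (10/7)
4. 890.538ms @ 16/7 + 222.635ms (4/7)
5. 1113.173ms @ 20/7 + 222.635ms (4/7)
6. 1335.807ms @ 24/7 + 222.635ms (4/7)

note 5 onset = 20/7b = 1113.173ms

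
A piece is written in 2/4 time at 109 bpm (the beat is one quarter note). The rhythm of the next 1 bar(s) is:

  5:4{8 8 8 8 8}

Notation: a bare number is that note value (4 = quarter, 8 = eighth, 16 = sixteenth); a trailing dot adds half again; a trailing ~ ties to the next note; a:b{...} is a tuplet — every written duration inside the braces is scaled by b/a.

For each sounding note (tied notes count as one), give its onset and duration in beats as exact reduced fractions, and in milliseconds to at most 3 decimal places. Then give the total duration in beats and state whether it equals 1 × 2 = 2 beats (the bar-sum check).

1) 0.0ms=0b +220.183ms=2/5b
2) 220.183ms=2/5b +220.183ms=2/5b
3) 440.367ms=4/5b +220.183ms=2/5b
4) 660.55ms=6/5b +220.183ms=2/5b
5) 880.734ms=8/5b +220.183ms=2/5b
Σ=2b of 2 (109bpm 2/4) — PASS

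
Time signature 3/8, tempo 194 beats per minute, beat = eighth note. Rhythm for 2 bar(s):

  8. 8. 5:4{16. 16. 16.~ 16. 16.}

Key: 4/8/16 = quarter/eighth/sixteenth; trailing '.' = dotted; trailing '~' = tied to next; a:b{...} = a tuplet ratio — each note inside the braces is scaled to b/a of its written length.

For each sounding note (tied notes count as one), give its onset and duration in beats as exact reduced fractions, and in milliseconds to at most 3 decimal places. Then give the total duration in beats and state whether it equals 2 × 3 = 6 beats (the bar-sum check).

1) 0.0ms=0b +463.918ms=3/2b
2) 463.918ms=3/2b +463.918ms=3/2b
3) 927.835ms=3b +185.567ms=3/5b
4) 1113.402ms=18/5b +185.567ms=3/5b
5) 1298.969ms=21/5b +371.134ms=6/5b
6) 1670.103ms=27/5b +185.567ms=3/5b
Σ=6b of 6 (194bpm 3/8) — PASS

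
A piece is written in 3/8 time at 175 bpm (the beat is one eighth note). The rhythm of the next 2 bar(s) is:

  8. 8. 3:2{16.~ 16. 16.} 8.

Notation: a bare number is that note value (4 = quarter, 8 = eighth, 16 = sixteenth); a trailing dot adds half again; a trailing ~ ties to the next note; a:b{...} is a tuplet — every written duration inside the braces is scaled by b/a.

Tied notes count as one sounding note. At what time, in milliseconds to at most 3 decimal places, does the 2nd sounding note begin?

note 2 onset = 3/2b = 514.286ms

1. 0.0ms @ 0 + 514.286ms (3/2)
2. 514.286ms @ 3/2 + 514.286ms (3/2)
3. 1028.571ms @ 3 + 342.857ms (1)
4. 1371.429ms @ 4 + 171.429ms (1/2)
5. 1542.857ms @ 9/2 + 514.286ms (3/2)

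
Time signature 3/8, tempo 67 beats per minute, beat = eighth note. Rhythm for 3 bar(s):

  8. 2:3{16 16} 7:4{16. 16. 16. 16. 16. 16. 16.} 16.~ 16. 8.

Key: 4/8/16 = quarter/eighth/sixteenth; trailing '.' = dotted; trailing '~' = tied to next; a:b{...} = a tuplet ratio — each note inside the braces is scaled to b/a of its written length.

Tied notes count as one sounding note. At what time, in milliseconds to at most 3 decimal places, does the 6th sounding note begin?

note 6 onset = 27/7b = 3454.158ms

1. 0.0ms @ 0 + 1343.284ms (3/2)
2. 1343.284ms @ 3/2 + 671.642ms (3/4)
3. 2014.925ms @ 9/4 + 671.642ms (3/4)
4. 2686.567ms @ 3 + 383.795ms (3/7)
5. 3070.362ms @ 24/7 + 383.795ms (3/7)
6. 3454.158ms @ 27/7 + 383.795ms (3/7)
7. 3837.953ms @ 30/7 + 383.795ms (3/7)
8. 4221.748ms @ 33/7 + 383.795ms (3/7)
9. 4605.544ms @ 36/7 + 383.795ms (3/7)
10. 4989.339ms @ 39/7 + 383.795ms (3/7)
11. 5373.134ms @ 6 + 1343.284ms (3/2)
12. 6716.418ms @ 15/2 + 1343.284ms (3/2)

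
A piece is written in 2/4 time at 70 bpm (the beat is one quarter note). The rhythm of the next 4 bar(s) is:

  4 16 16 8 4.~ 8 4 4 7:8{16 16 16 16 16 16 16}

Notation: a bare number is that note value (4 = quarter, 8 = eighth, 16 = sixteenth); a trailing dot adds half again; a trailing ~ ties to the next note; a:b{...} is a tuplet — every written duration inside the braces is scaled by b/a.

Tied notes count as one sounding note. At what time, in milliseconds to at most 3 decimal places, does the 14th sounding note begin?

note 14 onset = 54/7b = 6612.245ms

1. 0.0ms @ 0 + 857.143ms (1)
2. 857.143ms @ 1 + 214.286ms (1/4)
3. 1071.429ms @ 5/4 + 214.286ms (1/4)
4. 1285.714ms @ 3/2 + 428.571ms (1/2)
5. 1714.286ms @ 2 + 1714.286ms (2)
6. 3428.571ms @ 4 + 857.143ms (1)
7. 4285.714ms @ 5 + 857.143ms (1)
8. 5142.857ms @ 6 + 244.898ms (2/7)
9. 5387.755ms @ 44/7 + 244.898ms (2/7)
10. 5632.653ms @ 46/7 + 244.898ms (2/7)
11. 5877.551ms @ 48/7 + 244.898ms (2/7)
12. 6122.449ms @ 50/7 + 244.898ms (2/7)
13. 6367.347ms @ 52/7 + 244.898ms (2/7)
14. 6612.245ms @ 54/7 + 244.898ms (2/7)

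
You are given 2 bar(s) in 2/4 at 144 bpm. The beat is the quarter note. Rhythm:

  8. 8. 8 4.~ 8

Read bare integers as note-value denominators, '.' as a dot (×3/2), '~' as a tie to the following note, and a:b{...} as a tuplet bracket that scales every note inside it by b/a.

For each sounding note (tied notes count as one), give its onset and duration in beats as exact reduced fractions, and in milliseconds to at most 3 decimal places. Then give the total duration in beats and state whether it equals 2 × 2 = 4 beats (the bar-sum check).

1) 0.0ms=0b +312.5ms=3/4b
2) 312.5ms=3/4b +312.5ms=3/4b
3) 625.0ms=3/2b +208.333ms=1/2b
4) 833.333ms=2b +833.333ms=2b
Σ=4b of 4 (144bpm 2/4) — PASS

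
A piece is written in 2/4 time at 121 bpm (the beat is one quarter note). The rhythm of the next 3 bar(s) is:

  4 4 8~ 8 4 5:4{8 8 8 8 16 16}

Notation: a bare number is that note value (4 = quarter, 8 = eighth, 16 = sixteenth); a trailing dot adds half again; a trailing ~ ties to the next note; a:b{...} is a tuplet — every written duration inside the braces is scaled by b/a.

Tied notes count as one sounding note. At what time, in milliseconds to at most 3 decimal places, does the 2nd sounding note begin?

note 2 onset = 1b = 495.868ms

1. 0.0ms @ 0 + 495.868ms (1)
2. 495.868ms @ 1 + 495.868ms (1)
3. 991.736ms @ 2 + 495.868ms (1)
4. 1487.603ms @ 3 + 495.868ms (1)
5. 1983.471ms @ 4 + 198.347ms (2/5)
6. 2181.818ms @ 22/5 + 198.347ms (2/5)
7. 2380.165ms @ 24/5 + 198.347ms (2/5)
8. 2578.512ms @ 26/5 + 198.347ms (2/5)
9. 2776.86ms @ 28/5 + 99.174ms (1/5)
10. 2876.033ms @ 29/5 + 99.174ms (1/5)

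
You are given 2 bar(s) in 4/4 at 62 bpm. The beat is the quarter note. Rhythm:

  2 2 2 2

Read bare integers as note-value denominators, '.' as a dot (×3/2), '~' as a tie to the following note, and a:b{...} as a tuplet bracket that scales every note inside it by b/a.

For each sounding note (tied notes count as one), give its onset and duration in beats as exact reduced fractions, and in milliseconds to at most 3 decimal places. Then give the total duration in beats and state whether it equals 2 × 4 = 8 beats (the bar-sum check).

1) 0.0ms=0b +1935.484ms=2b
2) 1935.484ms=2b +1935.484ms=2b
3) 3870.968ms=4b +1935.484ms=2b
4) 5806.452ms=6b +1935.484ms=2b
Σ=8b of 8 (62bpm 4/4) — PASS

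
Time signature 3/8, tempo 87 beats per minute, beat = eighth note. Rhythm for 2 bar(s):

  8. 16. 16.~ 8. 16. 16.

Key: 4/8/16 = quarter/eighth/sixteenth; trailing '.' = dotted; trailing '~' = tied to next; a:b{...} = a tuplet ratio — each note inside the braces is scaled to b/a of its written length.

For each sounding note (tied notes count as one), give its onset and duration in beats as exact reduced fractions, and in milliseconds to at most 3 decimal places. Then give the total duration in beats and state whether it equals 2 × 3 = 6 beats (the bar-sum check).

1) 0.0ms=0b +1034.483ms=3/2b
2) 1034.483ms=3/2b +517.241ms=3/4b
3) 1551.724ms=9/4b +1551.724ms=9/4b
4) 3103.448ms=9/2b +517.241ms=3/4b
5) 3620.69ms=21/4b +517.241ms=3/4b
Σ=6b of 6 (87bpm 3/8) — PASS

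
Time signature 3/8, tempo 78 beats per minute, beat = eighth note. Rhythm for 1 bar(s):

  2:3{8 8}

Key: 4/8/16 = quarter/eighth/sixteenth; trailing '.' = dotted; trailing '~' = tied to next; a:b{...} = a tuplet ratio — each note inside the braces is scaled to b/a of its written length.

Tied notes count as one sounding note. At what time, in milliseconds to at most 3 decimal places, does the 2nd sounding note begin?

1. 0.0ms @ 0 + 1153.846ms (3/2)
2. 1153.846ms @ 3/2 + 1153.846ms (3/2)

note 2 onset = 3/2b = 1153.846ms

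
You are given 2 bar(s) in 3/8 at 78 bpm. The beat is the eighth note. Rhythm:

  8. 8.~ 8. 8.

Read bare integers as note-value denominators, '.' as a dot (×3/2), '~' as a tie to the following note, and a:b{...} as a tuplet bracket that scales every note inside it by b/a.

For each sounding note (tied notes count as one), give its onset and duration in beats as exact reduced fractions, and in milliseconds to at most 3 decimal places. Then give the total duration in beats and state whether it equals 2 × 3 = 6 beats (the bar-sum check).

1) 0.0ms=0b +1153.846ms=3/2b
2) 1153.846ms=3/2b +2307.692ms=3b
3) 3461.538ms=9/2b +1153.846ms=3/2b
Σ=6b of 6 (78bpm 3/8) — PASS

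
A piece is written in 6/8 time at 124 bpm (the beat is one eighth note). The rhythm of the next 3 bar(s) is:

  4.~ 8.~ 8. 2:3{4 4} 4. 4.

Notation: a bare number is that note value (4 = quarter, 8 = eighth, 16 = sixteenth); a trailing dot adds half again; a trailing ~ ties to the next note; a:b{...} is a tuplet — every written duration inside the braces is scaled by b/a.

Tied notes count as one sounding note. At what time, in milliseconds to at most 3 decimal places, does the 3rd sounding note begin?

1. 0.0ms @ 0 + 2903.226ms (6)
2. 2903.226ms @ 6 + 1451.613ms (3)
3. 4354.839ms @ 9 + 1451.613ms (3)
4. 5806.452ms @ 12 + 1451.613ms (3)
5. 7258.065ms @ 15 + 1451.613ms (3)

note 3 onset = 9b = 4354.839ms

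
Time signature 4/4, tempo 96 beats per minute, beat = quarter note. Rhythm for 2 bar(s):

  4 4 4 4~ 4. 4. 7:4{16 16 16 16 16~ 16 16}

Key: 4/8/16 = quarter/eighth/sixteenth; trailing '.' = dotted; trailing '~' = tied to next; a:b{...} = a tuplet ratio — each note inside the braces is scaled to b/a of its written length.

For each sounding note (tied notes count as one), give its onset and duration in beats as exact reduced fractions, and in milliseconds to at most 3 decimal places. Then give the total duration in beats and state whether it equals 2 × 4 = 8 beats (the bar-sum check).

1) 0.0ms=0b +625.0ms=1b
2) 625.0ms=1b +625.0ms=1b
3) 1250.0ms=2b +625.0ms=1b
4) 1875.0ms=3b +1562.5ms=5/2b
5) 3437.5ms=11/2b +937.5ms=3/2b
6) 4375.0ms=7b +89.286ms=1/7b
7) 4464.286ms=50/7b +89.286ms=1/7b
8) 4553.571ms=51/7b +89.286ms=1/7b
9) 4642.857ms=52/7b +89.286ms=1/7b
10) 4732.143ms=53/7b +178.571ms=2/7b
11) 4910.714ms=55/7b +89.286ms=1/7b
Σ=8b of 8 (96bpm 4/4) — PASS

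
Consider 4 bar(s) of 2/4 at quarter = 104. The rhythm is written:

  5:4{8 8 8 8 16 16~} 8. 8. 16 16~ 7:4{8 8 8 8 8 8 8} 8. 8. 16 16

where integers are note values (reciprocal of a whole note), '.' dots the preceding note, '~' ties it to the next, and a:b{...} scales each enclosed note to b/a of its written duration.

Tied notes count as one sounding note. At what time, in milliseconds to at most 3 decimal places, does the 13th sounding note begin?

note 13 onset = 36/7b = 2967.033ms

1. 0.0ms @ 0 + 230.769ms (2/5)
2. 230.769ms @ 2/5 + 230.769ms (2/5)
3. 461.538ms @ 4/5 + 230.769ms (2/5)
4. 692.308ms @ 6/5 + 230.769ms (2/5)
5. 923.077ms @ 8/5 + 115.385ms (1/5)
6. 1038.462ms @ 9/5 + 548.077ms (19/20)
7. 1586.538ms @ 11/4 + 432.692ms (3/4)
8. 2019.231ms @ 7/2 + 144.231ms (1/4)
9. 2163.462ms @ 15/4 + 309.066ms (15/28)
10. 2472.527ms @ 30/7 + 164.835ms (2/7)
11. 2637.363ms @ 32/7 + 164.835ms (2/7)
12. 2802.198ms @ 34/7 + 164.835ms (2/7)
13. 2967.033ms @ 36/7 + 164.835ms (2/7)
14. 3131.868ms @ 38/7 + 164.835ms (2/7)
15. 3296.703ms @ 40/7 + 164.835ms (2/7)
16. 3461.538ms @ 6 + 432.692ms (3/4)
17. 3894.231ms @ 27/4 + 432.692ms (3/4)
18. 4326.923ms @ 15/2 + 144.231ms (1/4)
19. 4471.154ms @ 31/4 + 144.231ms (1/4)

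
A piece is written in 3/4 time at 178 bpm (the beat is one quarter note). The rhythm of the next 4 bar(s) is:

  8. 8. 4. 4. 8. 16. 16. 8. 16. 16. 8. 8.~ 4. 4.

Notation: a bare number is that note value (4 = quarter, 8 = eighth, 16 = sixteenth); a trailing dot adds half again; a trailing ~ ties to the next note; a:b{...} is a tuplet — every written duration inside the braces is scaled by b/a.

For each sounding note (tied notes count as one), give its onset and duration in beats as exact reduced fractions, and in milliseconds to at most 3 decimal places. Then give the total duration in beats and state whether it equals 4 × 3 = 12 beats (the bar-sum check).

1) 0.0ms=0b +252.809ms=3/4b
2) 252.809ms=3/4b +252.809ms=3/4b
3) 505.618ms=3/2b +505.618ms=3/2b
4) 1011.236ms=3b +505.618ms=3/2b
5) 1516.854ms=9/2b +252.809ms=3/4b
6) 1769.663ms=21/4b +126.404ms=3/8b
7) 1896.067ms=45/8b +126.404ms=3/8b
8) 2022.472ms=6b +252.809ms=3/4b
9) 2275.281ms=27/4b +126.404ms=3/8b
10) 2401.685ms=57/8b +126.404ms=3/8b
11) 2528.09ms=15/2b +252.809ms=3/4b
12) 2780.899ms=33/4b +758.427ms=9/4b
13) 3539.326ms=21/2b +505.618ms=3/2b
Σ=12b of 12 (178bpm 3/4) — PASS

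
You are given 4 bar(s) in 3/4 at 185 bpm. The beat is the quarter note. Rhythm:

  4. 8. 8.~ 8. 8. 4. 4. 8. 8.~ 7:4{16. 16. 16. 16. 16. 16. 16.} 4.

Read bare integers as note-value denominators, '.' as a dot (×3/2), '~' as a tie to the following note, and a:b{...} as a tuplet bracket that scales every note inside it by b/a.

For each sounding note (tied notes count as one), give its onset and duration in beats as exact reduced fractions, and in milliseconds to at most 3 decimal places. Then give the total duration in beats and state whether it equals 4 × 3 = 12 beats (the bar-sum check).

1) 0.0ms=0b +486.486ms=3/2b
2) 486.486ms=3/2b +243.243ms=3/4b
3) 729.73ms=9/4b +486.486ms=3/2b
4) 1216.216ms=15/4b +243.243ms=3/4b
5) 1459.459ms=9/2b +486.486ms=3/2b
6) 1945.946ms=6b +486.486ms=3/2b
7) 2432.432ms=15/2b +243.243ms=3/4b
8) 2675.676ms=33/4b +312.741ms=27/28b
9) 2988.417ms=129/14b +69.498ms=3/14b
10) 3057.915ms=66/7b +69.498ms=3/14b
11) 3127.413ms=135/14b +69.498ms=3/14b
12) 3196.911ms=69/7b +69.498ms=3/14b
13) 3266.409ms=141/14b +69.498ms=3/14b
14) 3335.907ms=72/7b +69.498ms=3/14b
15) 3405.405ms=21/2b +486.486ms=3/2b
Σ=12b of 12 (185bpm 3/4) — PASS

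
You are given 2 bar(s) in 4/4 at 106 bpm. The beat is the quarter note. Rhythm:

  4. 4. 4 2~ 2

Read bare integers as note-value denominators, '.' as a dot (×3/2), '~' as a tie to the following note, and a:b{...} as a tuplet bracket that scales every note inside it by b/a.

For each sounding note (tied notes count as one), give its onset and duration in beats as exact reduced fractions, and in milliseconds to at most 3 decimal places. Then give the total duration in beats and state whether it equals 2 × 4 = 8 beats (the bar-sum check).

1) 0.0ms=0b +849.057ms=3/2b
2) 849.057ms=3/2b +849.057ms=3/2b
3) 1698.113ms=3b +566.038ms=1b
4) 2264.151ms=4b +2264.151ms=4b
Σ=8b of 8 (106bpm 4/4) — PASS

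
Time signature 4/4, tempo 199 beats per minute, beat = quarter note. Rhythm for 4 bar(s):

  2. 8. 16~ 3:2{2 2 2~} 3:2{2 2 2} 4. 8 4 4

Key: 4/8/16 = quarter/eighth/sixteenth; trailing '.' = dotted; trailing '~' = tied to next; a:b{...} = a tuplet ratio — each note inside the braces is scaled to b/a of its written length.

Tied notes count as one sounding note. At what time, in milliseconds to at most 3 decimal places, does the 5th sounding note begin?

1. 0.0ms @ 0 + 904.523ms (3)
2. 904.523ms @ 3 + 226.131ms (3/4)
3. 1130.653ms @ 15/4 + 477.387ms (19/12)
4. 1608.04ms @ 16/3 + 402.01ms (4/3)
5. 2010.05ms @ 20/3 + 804.02ms (8/3)
6. 2814.07ms @ 28/3 + 402.01ms (4/3)
7. 3216.08ms @ 32/3 + 402.01ms (4/3)
8. 3618.09ms @ 12 + 452.261ms (3/2)
9. 4070.352ms @ 27/2 + 150.754ms (1/2)
10. 4221.106ms @ 14 + 301.508ms (1)
11. 4522.613ms @ 15 + 301.508ms (1)

note 5 onset = 20/3b = 2010.05ms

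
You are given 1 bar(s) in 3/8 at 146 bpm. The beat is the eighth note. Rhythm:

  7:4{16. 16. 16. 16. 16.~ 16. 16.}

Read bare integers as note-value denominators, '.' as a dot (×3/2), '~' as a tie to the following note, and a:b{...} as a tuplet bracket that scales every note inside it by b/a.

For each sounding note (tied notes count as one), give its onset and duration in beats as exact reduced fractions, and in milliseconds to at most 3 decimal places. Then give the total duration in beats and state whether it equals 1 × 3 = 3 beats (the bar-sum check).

1) 0.0ms=0b +176.125ms=3/7b
2) 176.125ms=3/7b +176.125ms=3/7b
3) 352.25ms=6/7b +176.125ms=3/7b
4) 528.376ms=9/7b +176.125ms=3/7b
5) 704.501ms=12/7b +352.25ms=6/7b
6) 1056.751ms=18/7b +176.125ms=3/7b
Σ=3b of 3 (146bpm 3/8) — PASS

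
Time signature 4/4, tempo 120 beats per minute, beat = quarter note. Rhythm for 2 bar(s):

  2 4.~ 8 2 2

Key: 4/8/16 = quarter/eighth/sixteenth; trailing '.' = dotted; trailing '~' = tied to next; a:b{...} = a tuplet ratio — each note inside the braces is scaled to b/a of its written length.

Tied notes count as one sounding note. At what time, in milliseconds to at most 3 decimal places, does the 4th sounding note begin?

1. 0.0ms @ 0 + 1000.0ms (2)
2. 1000.0ms @ 2 + 1000.0ms (2)
3. 2000.0ms @ 4 + 1000.0ms (2)
4. 3000.0ms @ 6 + 1000.0ms (2)

note 4 onset = 6b = 3000.0ms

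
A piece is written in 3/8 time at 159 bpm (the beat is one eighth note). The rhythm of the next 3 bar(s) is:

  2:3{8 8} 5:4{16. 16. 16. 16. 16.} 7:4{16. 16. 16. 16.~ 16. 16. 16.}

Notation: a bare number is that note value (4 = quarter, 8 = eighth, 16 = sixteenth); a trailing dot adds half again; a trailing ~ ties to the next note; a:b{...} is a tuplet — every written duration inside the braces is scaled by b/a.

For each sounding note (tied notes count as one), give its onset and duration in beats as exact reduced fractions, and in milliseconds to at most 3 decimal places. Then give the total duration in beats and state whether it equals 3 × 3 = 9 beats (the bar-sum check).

1) 0.0ms=0b +566.038ms=3/2b
2) 566.038ms=3/2b +566.038ms=3/2b
3) 1132.075ms=3b +226.415ms=3/5b
4) 1358.491ms=18/5b +226.415ms=3/5b
5) 1584.906ms=21/5b +226.415ms=3/5b
6) 1811.321ms=24/5b +226.415ms=3/5b
7) 2037.736ms=27/5b +226.415ms=3/5b
8) 2264.151ms=6b +161.725ms=3/7b
9) 2425.876ms=45/7b +161.725ms=3/7b
10) 2587.601ms=48/7b +161.725ms=3/7b
11) 2749.326ms=51/7b +323.45ms=6/7b
12) 3072.776ms=57/7b +161.725ms=3/7b
13) 3234.501ms=60/7b +161.725ms=3/7b
Σ=9b of 9 (159bpm 3/8) — PASS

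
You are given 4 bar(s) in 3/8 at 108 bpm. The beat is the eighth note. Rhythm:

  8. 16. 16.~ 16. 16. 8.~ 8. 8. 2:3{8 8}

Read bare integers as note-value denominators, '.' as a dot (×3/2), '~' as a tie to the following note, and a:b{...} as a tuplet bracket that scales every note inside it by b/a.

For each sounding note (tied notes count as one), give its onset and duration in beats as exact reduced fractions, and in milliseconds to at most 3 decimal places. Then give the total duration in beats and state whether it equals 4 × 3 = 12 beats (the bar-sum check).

1) 0.0ms=0b +833.333ms=3/2b
2) 833.333ms=3/2b +416.667ms=3/4b
3) 1250.0ms=9/4b +833.333ms=3/2b
4) 2083.333ms=15/4b +416.667ms=3/4b
5) 2500.0ms=9/2b +1666.667ms=3b
6) 4166.667ms=15/2b +833.333ms=3/2b
7) 5000.0ms=9b +833.333ms=3/2b
8) 5833.333ms=21/2b +833.333ms=3/2b
Σ=12b of 12 (108bpm 3/8) — PASS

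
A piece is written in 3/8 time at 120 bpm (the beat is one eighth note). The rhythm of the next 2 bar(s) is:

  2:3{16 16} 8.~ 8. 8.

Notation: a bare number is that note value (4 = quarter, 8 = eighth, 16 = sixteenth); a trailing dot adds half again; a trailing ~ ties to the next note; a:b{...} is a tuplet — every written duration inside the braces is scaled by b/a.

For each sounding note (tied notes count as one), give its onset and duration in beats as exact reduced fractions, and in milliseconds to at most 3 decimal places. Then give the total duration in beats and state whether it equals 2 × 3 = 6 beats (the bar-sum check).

1) 0.0ms=0b +375.0ms=3/4b
2) 375.0ms=3/4b +375.0ms=3/4b
3) 750.0ms=3/2b +1500.0ms=3b
4) 2250.0ms=9/2b +750.0ms=3/2b
Σ=6b of 6 (120bpm 3/8) — PASS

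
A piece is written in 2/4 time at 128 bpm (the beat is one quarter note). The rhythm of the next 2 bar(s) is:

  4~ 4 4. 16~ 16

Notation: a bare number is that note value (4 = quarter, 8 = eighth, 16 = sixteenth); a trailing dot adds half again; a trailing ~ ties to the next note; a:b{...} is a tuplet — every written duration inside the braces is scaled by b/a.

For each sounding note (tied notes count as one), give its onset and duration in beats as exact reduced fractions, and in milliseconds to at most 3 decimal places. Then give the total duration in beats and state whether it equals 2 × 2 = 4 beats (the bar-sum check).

1) 0.0ms=0b +937.5ms=2b
2) 937.5ms=2b +703.125ms=3/2b
3) 1640.625ms=7/2b +234.375ms=1/2b
Σ=4b of 4 (128bpm 2/4) — PASS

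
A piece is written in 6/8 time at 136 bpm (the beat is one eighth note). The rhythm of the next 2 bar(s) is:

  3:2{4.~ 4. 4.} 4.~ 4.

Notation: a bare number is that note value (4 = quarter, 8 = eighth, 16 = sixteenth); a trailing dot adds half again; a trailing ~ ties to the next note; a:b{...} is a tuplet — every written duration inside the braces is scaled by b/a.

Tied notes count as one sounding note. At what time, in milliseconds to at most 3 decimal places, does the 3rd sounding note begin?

note 3 onset = 6b = 2647.059ms

1. 0.0ms @ 0 + 1764.706ms (4)
2. 1764.706ms @ 4 + 882.353ms (2)
3. 2647.059ms @ 6 + 2647.059ms (6)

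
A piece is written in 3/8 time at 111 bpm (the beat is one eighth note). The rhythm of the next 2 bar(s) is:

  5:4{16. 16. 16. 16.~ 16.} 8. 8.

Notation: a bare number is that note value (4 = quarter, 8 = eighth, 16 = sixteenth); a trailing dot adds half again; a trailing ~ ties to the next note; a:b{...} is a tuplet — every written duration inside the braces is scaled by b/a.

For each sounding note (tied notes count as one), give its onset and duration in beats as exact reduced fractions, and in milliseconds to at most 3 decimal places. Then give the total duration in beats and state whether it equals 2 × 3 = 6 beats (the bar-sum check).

1) 0.0ms=0b +324.324ms=3/5b
2) 324.324ms=3/5b +324.324ms=3/5b
3) 648.649ms=6/5b +324.324ms=3/5b
4) 972.973ms=9/5b +648.649ms=6/5b
5) 1621.622ms=3b +810.811ms=3/2b
6) 2432.432ms=9/2b +810.811ms=3/2b
Σ=6b of 6 (111bpm 3/8) — PASS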